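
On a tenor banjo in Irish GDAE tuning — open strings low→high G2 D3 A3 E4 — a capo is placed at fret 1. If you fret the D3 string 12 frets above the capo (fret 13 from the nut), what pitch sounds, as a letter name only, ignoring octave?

D#

The capo raises the open D3 by 1 semitone to D#3; fretting 12 more gives D3 + 1 + 12 = D3 + 13 semitones, landing on D#.
(Also written Eb.)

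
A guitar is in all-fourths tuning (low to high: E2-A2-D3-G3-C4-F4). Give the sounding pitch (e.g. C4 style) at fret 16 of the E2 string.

G♯3

Each fret is one semitone, so E2 + 16 = G♯3.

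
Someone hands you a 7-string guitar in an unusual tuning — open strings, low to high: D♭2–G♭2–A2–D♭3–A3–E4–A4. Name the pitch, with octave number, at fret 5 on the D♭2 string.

Each fret is one semitone, so D♭2 + 5 = G♭2.
(Equivalently spelled F♯2.)

G♭2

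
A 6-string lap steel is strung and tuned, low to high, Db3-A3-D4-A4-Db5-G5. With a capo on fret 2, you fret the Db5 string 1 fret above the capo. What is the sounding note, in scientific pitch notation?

The capo raises the open Db5 by 2 semitones to Eb5; fretting 1 more gives Db5 + 2 + 1 = Db5 + 3 semitones = E5.

E5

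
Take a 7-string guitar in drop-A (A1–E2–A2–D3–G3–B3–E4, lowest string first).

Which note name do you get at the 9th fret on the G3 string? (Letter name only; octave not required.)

E

Each fret is one semitone, so G3 + 9 = E.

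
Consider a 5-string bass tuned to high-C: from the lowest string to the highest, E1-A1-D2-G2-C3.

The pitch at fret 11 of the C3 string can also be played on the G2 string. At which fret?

C3 at fret 11 is C3 + 11 semitones = B3.
The open G2 string is 5 semitones below the open C3, so the same pitch on the G2 string lies at fret 11 + 5 = 16.

16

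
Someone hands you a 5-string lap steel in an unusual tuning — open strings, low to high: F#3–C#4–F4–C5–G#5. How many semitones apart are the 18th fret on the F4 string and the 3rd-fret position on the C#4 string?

F4 at fret 18 → B5 (MIDI 83); C#4 at fret 3 → E4 (MIDI 64).
83 − 64 = 19, so the two pitches are 19 semitones apart, with B5 the higher.

19 semitones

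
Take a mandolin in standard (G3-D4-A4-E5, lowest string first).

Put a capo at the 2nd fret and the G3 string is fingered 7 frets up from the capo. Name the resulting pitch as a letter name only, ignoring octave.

E

The capo raises the open G3 by 2 semitones to A3; fretting 7 more gives G3 + 2 + 7 = G3 + 9 semitones, landing on E.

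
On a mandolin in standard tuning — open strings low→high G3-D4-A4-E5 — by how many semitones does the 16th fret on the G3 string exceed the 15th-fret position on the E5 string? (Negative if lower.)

G3 at fret 16 → B4 (MIDI 71); E5 at fret 15 → G6 (MIDI 91).
71 − 91 = -20, so the two pitches are 20 semitones apart.

-20 semitones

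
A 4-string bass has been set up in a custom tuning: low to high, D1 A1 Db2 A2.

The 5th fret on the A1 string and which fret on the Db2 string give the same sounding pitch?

1

Fret 5 on A1 is MIDI 33 + 5 = 38 (D2). On the Db2 string (open MIDI 37), that pitch is 38 − 37 = fret 1.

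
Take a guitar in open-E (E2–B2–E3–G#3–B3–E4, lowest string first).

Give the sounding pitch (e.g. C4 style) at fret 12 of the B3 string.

B3 is MIDI 59. Adding 12 gives 71, which is B4.

B4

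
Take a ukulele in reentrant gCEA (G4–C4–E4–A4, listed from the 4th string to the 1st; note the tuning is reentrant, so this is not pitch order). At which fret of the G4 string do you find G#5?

G#5 is 13 semitones above the open G4 (G–G#–A–A#–…–F#–G–G#), so it sits at fret 13.

13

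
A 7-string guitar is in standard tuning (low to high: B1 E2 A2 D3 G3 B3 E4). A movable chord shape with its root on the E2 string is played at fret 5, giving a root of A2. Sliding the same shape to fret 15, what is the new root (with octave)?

Moving from fret 5 to fret 15 shifts the root by 10 semitones.
A2 up 10 semitones is G3.

G3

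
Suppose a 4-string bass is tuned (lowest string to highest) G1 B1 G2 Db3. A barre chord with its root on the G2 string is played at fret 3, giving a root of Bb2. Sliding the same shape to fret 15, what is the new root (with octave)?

Bb3

Moving from fret 3 to fret 15 shifts the root by 12 semitones.
Bb2 up 12 semitones is Bb3.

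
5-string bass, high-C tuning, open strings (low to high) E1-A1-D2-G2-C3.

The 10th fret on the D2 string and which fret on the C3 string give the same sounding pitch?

0

Fret 10 on D2 is MIDI 38 + 10 = 48 (C3). On the C3 string (open MIDI 48), that pitch is 48 − 48 = fret 0.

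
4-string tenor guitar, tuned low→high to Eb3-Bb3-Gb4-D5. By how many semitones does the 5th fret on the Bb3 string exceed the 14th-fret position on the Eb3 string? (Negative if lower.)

Bb3 at fret 5 → Eb4 (MIDI 63); Eb3 at fret 14 → F4 (MIDI 65).
63 − 65 = -2, so the two pitches are 2 semitones apart.

-2 semitones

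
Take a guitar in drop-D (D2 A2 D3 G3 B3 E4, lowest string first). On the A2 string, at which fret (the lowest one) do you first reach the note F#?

9

From A2, count semitones up the chromatic scale until reaching F#: A–A#–B–C–C#–D–D#–E–F–F# — 9 steps.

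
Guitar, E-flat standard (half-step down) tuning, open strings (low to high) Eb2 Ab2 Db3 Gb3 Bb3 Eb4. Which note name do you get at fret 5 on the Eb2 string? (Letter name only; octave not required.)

Ab

Eb2 is MIDI 39. Adding 5 gives 44; 44 mod 12 = 8, i.e. Ab.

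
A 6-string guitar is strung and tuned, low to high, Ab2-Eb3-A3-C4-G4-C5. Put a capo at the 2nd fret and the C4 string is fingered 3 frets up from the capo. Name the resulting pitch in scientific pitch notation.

F4

The capo raises the open C4 by 2 semitones to D4; fretting 3 more gives C4 + 2 + 3 = C4 + 5 semitones = F4.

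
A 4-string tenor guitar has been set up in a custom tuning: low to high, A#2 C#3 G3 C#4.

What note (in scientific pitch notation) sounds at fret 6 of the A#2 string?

Each fret is one semitone, so A#2 + 6 = E3.

E3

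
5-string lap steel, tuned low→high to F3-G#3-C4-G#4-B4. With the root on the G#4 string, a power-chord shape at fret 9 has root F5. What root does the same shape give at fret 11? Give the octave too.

G5

Moving from fret 9 to fret 11 shifts the root by 2 semitones.
F5 up 2 semitones is G5.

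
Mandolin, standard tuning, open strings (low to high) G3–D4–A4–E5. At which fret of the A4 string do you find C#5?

4

C#5 is 4 semitones above the open A4 (A–A#–B–C–C#), so it sits at fret 4.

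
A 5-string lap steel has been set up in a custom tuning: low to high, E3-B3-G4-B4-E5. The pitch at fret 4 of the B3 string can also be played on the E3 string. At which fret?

11

Fret 4 on B3 is MIDI 59 + 4 = 63 (D♯4). On the E3 string (open MIDI 52), that pitch is 63 − 52 = fret 11.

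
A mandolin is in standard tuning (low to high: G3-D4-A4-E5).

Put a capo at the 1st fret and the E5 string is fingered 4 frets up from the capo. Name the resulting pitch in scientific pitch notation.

The capo raises the open E5 by 1 semitone to F5; fretting 4 more gives E5 + 1 + 4 = E5 + 5 semitones = A5.

A5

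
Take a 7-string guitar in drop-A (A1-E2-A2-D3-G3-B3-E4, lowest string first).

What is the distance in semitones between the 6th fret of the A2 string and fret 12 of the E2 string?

1 semitone

A2 at fret 6 → D♯3 (MIDI 51); E2 at fret 12 → E3 (MIDI 52).
51 − 52 = -1, so the two pitches are 1 semitone apart, with E3 the higher.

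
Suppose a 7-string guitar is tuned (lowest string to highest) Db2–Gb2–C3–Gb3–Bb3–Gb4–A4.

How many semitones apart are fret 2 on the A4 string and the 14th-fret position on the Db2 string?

20 semitones

A4 at fret 2 → B4 (MIDI 71); Db2 at fret 14 → Eb3 (MIDI 51).
71 − 51 = 20, so the two pitches are 20 semitones apart, with B4 the higher.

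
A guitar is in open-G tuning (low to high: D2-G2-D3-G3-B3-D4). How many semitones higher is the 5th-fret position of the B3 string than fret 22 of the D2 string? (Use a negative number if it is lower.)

B3 at fret 5 → E4 (MIDI 64); D2 at fret 22 → C4 (MIDI 60).
64 − 60 = 4, so the two pitches are 4 semitones apart.

4 semitones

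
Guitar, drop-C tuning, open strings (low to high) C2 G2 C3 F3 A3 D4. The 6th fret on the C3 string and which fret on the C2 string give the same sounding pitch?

18

C3 at fret 6 is C3 + 6 semitones = F#3.
The open C2 string is 12 semitones below the open C3, so the same pitch on the C2 string lies at fret 6 + 12 = 18.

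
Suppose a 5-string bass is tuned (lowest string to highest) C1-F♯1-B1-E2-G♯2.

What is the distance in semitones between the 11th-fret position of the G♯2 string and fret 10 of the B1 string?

10 semitones

G♯2 at fret 11 → G3 (MIDI 55); B1 at fret 10 → A2 (MIDI 45).
55 − 45 = 10, so the two pitches are 10 semitones apart, with G3 the higher.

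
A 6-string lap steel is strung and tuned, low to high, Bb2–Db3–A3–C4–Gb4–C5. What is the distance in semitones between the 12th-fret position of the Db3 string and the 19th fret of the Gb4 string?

24 semitones

Db3 at fret 12 → Db4 (MIDI 61); Gb4 at fret 19 → Db6 (MIDI 85).
61 − 85 = -24, so the two pitches are 24 semitones apart, with Db6 the higher.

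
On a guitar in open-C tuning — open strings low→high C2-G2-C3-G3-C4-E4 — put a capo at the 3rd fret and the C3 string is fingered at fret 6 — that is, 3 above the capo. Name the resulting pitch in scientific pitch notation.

The capo raises the open C3 by 3 semitones to D#3; fretting 3 more gives C3 + 3 + 3 = C3 + 6 semitones = F#3.

F#3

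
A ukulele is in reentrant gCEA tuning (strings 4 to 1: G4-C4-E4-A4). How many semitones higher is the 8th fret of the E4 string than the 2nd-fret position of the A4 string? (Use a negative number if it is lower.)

E4 at fret 8 → C5 (MIDI 72); A4 at fret 2 → B4 (MIDI 71).
72 − 71 = 1, so the two pitches are 1 semitone apart.

1 semitone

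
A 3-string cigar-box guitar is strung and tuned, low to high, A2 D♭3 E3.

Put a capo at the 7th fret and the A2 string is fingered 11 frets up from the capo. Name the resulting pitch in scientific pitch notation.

E♭4

The capo raises the open A2 by 7 semitones to E3; fretting 11 more gives A2 + 7 + 11 = A2 + 18 semitones = E♭4.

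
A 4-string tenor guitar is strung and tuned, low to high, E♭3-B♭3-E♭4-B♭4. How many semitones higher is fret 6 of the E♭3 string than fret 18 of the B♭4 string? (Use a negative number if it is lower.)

-31 semitones

E♭3 at fret 6 → A3 (MIDI 57); B♭4 at fret 18 → E6 (MIDI 88).
57 − 88 = -31, so the two pitches are 31 semitones apart.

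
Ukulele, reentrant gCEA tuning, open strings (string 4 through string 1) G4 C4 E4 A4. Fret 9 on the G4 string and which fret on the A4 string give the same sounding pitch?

Fret 9 on G4 is MIDI 67 + 9 = 76 (E5). On the A4 string (open MIDI 69), that pitch is 76 − 69 = fret 7.

7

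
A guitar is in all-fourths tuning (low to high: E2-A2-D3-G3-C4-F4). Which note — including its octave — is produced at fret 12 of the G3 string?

G4

The open G3 string plus 12 semitones: G–G#–A–A#–…–F–F#–G.
The walk passes from B into C once, so the octave number goes from 3 to 4.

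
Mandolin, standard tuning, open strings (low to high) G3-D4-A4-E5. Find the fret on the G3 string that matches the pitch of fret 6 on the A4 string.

Fret 6 on A4 is MIDI 69 + 6 = 75 (D♯5). On the G3 string (open MIDI 55), that pitch is 75 − 55 = fret 20.

20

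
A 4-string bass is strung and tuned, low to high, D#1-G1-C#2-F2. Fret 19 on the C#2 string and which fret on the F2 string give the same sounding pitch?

C#2 at fret 19 is C#2 + 19 semitones = G#3.
The open F2 string is 4 semitones above the open C#2, so the same pitch on the F2 string lies at fret 19 − 4 = 15.

15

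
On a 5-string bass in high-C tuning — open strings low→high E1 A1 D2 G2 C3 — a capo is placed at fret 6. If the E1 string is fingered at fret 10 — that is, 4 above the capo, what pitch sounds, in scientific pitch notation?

The capo raises the open E1 by 6 semitones to A#1; fretting 4 more gives E1 + 6 + 4 = E1 + 10 semitones = D2.

D2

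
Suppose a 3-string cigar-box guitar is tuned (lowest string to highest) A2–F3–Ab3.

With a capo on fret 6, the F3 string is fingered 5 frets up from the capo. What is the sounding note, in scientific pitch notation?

E4

The capo raises the open F3 by 6 semitones to B3; fretting 5 more gives F3 + 6 + 5 = F3 + 11 semitones = E4.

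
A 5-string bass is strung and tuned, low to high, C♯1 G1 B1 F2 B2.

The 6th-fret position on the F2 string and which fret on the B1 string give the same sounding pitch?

Fret 6 on F2 is MIDI 41 + 6 = 47 (B2). On the B1 string (open MIDI 35), that pitch is 47 − 35 = fret 12.

12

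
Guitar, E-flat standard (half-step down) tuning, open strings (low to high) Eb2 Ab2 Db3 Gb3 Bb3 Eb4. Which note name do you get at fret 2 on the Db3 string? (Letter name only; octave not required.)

Db3 is MIDI 49. Adding 2 gives 51; 51 mod 12 = 3, i.e. Eb.
(Equivalently spelled D#.)

Eb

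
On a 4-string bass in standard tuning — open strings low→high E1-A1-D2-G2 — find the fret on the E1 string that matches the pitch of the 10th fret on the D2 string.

20

Fret 10 on D2 is MIDI 38 + 10 = 48 (C3). On the E1 string (open MIDI 28), that pitch is 48 − 28 = fret 20.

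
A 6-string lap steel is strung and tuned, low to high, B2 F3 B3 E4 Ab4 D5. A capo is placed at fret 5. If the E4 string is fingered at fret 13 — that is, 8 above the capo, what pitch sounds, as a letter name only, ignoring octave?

The capo raises the open E4 by 5 semitones to A4; fretting 8 more gives E4 + 5 + 8 = E4 + 13 semitones, landing on F.

F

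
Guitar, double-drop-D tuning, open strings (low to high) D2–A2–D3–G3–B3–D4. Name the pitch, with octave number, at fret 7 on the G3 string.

D4

G3 is MIDI 55. Adding 7 gives 62, which is D4.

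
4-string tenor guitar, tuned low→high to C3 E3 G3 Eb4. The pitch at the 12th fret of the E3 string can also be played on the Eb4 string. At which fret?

E3 at fret 12 is E3 + 12 semitones = E4.
The open Eb4 string is 11 semitones above the open E3, so the same pitch on the Eb4 string lies at fret 12 − 11 = 1.

1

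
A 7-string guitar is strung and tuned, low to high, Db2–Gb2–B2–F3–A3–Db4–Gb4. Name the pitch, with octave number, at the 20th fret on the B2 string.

G4

The open B2 string plus 20 semitones: B–C–Db–D–…–F–Gb–G.
The walk passes from B into C 2 times, so the octave number goes from 2 to 4.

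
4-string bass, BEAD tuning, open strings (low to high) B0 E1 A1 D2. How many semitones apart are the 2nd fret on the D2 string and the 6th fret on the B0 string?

11 semitones

D2 at fret 2 → E2 (MIDI 40); B0 at fret 6 → F1 (MIDI 29).
40 − 29 = 11, so the two pitches are 11 semitones apart, with E2 the higher.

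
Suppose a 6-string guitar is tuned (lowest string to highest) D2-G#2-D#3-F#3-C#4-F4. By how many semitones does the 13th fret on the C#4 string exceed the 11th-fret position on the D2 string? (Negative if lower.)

C#4 at fret 13 → D5 (MIDI 74); D2 at fret 11 → C#3 (MIDI 49).
74 − 49 = 25, so the two pitches are 25 semitones apart.

25 semitones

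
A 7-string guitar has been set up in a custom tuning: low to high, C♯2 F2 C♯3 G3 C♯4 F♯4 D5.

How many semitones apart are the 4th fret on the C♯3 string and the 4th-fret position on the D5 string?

C♯3 at fret 4 → F3 (MIDI 53); D5 at fret 4 → F♯5 (MIDI 78).
53 − 78 = -25, so the two pitches are 25 semitones apart, with F♯5 the higher.

25 semitones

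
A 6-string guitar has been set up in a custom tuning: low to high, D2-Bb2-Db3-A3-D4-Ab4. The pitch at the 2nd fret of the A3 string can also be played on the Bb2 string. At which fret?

Fret 2 on A3 is MIDI 57 + 2 = 59 (B3). On the Bb2 string (open MIDI 46), that pitch is 59 − 46 = fret 13.

13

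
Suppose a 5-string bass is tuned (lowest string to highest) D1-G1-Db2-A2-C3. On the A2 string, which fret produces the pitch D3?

D3 is 5 semitones above the open A2 (A–Bb–B–C–Db–D), so it sits at fret 5.

5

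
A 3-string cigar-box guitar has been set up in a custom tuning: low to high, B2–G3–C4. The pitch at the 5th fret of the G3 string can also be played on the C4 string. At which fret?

Fret 5 on G3 is MIDI 55 + 5 = 60 (C4). On the C4 string (open MIDI 60), that pitch is 60 − 60 = fret 0.

0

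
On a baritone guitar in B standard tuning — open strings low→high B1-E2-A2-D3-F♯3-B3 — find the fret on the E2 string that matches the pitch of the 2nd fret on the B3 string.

B3 at fret 2 is B3 + 2 semitones = C♯4.
The open E2 string is 19 semitones below the open B3, so the same pitch on the E2 string lies at fret 2 + 19 = 21.

21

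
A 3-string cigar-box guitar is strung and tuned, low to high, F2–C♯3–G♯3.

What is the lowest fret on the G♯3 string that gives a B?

3

From G♯3, count semitones up the chromatic scale until reaching B: G#–A–A#–B — 3 steps.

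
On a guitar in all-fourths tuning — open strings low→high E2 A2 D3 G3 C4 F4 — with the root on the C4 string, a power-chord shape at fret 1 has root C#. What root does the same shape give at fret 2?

Moving from fret 1 to fret 2 shifts the root by 1 semitone.
C# up 1 semitone is D.

D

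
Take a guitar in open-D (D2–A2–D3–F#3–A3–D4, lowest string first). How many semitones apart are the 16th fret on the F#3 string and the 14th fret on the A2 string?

F#3 at fret 16 → A#4 (MIDI 70); A2 at fret 14 → B3 (MIDI 59).
70 − 59 = 11, so the two pitches are 11 semitones apart, with A#4 the higher.

11 semitones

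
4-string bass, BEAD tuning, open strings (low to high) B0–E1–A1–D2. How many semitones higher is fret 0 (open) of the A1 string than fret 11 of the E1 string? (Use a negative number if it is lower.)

A1 at fret 0 → A1 (MIDI 33); E1 at fret 11 → D#2 (MIDI 39).
33 − 39 = -6, so the two pitches are 6 semitones apart.

-6 semitones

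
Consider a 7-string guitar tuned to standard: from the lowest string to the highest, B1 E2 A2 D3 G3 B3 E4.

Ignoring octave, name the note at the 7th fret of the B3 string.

F♯

B3 is MIDI 59. Adding 7 gives 66; 66 mod 12 = 6, i.e. F♯.
(Equivalently spelled G♭.)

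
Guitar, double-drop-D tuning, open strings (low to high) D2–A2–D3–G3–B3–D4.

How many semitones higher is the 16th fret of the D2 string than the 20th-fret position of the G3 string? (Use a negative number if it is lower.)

-21 semitones

D2 at fret 16 → F#3 (MIDI 54); G3 at fret 20 → D#5 (MIDI 75).
54 − 75 = -21, so the two pitches are 21 semitones apart.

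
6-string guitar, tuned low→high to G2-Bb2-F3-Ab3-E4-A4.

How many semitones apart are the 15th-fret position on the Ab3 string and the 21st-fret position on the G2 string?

Ab3 at fret 15 → B4 (MIDI 71); G2 at fret 21 → E4 (MIDI 64).
71 − 64 = 7, so the two pitches are 7 semitones apart, with B4 the higher.

7 semitones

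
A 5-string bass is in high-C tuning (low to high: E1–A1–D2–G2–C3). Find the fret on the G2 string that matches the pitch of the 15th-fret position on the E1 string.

0

E1 at fret 15 is E1 + 15 semitones = G2.
The open G2 string is 15 semitones above the open E1, so the same pitch on the G2 string lies at fret 15 − 15 = 0.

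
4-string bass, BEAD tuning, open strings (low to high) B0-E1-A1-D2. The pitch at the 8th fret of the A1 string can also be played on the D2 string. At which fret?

A1 at fret 8 is A1 + 8 semitones = F2.
The open D2 string is 5 semitones above the open A1, so the same pitch on the D2 string lies at fret 8 − 5 = 3.

3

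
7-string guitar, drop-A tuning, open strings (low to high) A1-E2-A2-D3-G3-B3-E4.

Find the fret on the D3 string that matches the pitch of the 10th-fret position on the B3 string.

B3 at fret 10 is B3 + 10 semitones = A4.
The open D3 string is 9 semitones below the open B3, so the same pitch on the D3 string lies at fret 10 + 9 = 19.

19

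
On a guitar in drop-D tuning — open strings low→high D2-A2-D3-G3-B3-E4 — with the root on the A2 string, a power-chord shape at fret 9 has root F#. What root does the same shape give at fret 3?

C

Moving from fret 9 to fret 3 shifts the root by -6 semitones.
F# down 6 semitones is C.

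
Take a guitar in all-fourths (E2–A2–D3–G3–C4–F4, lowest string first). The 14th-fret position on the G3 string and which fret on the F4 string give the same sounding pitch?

4

G3 at fret 14 is G3 + 14 semitones = A4.
The open F4 string is 10 semitones above the open G3, so the same pitch on the F4 string lies at fret 14 − 10 = 4.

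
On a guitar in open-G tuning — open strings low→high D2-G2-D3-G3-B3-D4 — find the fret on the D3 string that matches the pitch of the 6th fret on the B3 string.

15

B3 at fret 6 is B3 + 6 semitones = F4.
The open D3 string is 9 semitones below the open B3, so the same pitch on the D3 string lies at fret 6 + 9 = 15.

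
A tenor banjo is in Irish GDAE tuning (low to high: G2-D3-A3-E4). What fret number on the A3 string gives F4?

F4 is 8 semitones above the open A3 (A–A#–B–C–C#–D–D#–E–F), so it sits at fret 8.

8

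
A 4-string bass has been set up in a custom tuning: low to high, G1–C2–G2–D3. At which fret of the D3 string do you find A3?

A3 is 7 semitones above the open D3 (D–Eb–E–F–Gb–G–Ab–A), so it sits at fret 7.

7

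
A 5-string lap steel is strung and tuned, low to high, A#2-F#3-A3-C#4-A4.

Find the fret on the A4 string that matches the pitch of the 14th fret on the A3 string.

2

A3 at fret 14 is A3 + 14 semitones = B4.
The open A4 string is 12 semitones above the open A3, so the same pitch on the A4 string lies at fret 14 − 12 = 2.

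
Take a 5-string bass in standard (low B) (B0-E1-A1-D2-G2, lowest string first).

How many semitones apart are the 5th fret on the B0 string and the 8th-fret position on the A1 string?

13 semitones

B0 at fret 5 → E1 (MIDI 28); A1 at fret 8 → F2 (MIDI 41).
28 − 41 = -13, so the two pitches are 13 semitones apart, with F2 the higher.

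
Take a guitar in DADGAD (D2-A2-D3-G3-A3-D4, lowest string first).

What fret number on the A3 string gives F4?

F4 is 8 semitones above the open A3 (A–A#–B–C–C#–D–D#–E–F), so it sits at fret 8.

8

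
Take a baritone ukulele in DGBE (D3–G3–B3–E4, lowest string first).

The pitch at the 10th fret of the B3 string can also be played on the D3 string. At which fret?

19

B3 at fret 10 is B3 + 10 semitones = A4.
The open D3 string is 9 semitones below the open B3, so the same pitch on the D3 string lies at fret 10 + 9 = 19.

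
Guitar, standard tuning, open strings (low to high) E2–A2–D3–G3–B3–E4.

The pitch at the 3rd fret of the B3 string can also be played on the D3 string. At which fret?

Fret 3 on B3 is MIDI 59 + 3 = 62 (D4). On the D3 string (open MIDI 50), that pitch is 62 − 50 = fret 12.

12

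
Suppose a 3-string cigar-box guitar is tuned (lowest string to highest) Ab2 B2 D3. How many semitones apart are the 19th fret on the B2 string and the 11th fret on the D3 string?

B2 at fret 19 → Gb4 (MIDI 66); D3 at fret 11 → Db4 (MIDI 61).
66 − 61 = 5, so the two pitches are 5 semitones apart, with Gb4 the higher.

5 semitones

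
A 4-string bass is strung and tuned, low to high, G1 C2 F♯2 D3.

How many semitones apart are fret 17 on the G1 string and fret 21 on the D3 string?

23 semitones

G1 at fret 17 → C3 (MIDI 48); D3 at fret 21 → B4 (MIDI 71).
48 − 71 = -23, so the two pitches are 23 semitones apart, with B4 the higher.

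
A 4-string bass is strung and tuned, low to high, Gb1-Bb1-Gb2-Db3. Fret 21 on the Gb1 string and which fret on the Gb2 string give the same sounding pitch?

9

Gb1 at fret 21 is Gb1 + 21 semitones = Eb3.
The open Gb2 string is 12 semitones above the open Gb1, so the same pitch on the Gb2 string lies at fret 21 − 12 = 9.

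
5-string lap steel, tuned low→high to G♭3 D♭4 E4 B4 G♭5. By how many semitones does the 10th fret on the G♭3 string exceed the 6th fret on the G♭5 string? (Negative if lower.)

-20 semitones

G♭3 at fret 10 → E4 (MIDI 64); G♭5 at fret 6 → C6 (MIDI 84).
64 − 84 = -20, so the two pitches are 20 semitones apart.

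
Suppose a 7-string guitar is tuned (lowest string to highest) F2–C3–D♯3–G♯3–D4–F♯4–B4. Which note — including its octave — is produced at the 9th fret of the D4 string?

B4

D4 is MIDI 62. Adding 9 gives 71, which is B4.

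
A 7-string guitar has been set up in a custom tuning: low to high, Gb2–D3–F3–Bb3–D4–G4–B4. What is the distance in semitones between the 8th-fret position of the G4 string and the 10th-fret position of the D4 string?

3 semitones

G4 at fret 8 → Eb5 (MIDI 75); D4 at fret 10 → C5 (MIDI 72).
75 − 72 = 3, so the two pitches are 3 semitones apart, with Eb5 the higher.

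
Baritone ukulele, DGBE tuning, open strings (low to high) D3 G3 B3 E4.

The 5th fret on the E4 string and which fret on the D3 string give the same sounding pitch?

Fret 5 on E4 is MIDI 64 + 5 = 69 (A4). On the D3 string (open MIDI 50), that pitch is 69 − 50 = fret 19.

19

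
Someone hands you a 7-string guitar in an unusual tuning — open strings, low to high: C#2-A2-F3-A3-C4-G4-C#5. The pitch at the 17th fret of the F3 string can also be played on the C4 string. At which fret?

10

F3 at fret 17 is F3 + 17 semitones = A#4.
The open C4 string is 7 semitones above the open F3, so the same pitch on the C4 string lies at fret 17 − 7 = 10.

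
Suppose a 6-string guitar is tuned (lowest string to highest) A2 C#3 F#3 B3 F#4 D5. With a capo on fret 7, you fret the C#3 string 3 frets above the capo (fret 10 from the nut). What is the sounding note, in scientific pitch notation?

The capo raises the open C#3 by 7 semitones to G#3; fretting 3 more gives C#3 + 7 + 3 = C#3 + 10 semitones = B3.

B3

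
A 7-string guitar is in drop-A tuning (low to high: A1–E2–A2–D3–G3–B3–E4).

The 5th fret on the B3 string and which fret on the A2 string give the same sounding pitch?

19

Fret 5 on B3 is MIDI 59 + 5 = 64 (E4). On the A2 string (open MIDI 45), that pitch is 64 − 45 = fret 19.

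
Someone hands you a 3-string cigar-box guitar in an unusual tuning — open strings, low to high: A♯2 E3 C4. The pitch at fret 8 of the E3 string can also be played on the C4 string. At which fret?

Fret 8 on E3 is MIDI 52 + 8 = 60 (C4). On the C4 string (open MIDI 60), that pitch is 60 − 60 = fret 0.

0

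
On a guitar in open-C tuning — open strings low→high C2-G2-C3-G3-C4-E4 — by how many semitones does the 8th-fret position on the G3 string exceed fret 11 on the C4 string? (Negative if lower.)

-8 semitones

G3 at fret 8 → D#4 (MIDI 63); C4 at fret 11 → B4 (MIDI 71).
63 − 71 = -8, so the two pitches are 8 semitones apart.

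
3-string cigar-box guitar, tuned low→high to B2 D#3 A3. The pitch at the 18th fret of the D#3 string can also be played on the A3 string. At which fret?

12

Fret 18 on D#3 is MIDI 51 + 18 = 69 (A4). On the A3 string (open MIDI 57), that pitch is 69 − 57 = fret 12.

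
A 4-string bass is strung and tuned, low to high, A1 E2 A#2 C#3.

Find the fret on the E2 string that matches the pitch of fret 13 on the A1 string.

Fret 13 on A1 is MIDI 33 + 13 = 46 (A#2). On the E2 string (open MIDI 40), that pitch is 46 − 40 = fret 6.

6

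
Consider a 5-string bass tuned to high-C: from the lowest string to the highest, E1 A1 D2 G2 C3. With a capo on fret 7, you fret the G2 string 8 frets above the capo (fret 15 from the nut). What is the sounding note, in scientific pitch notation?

The capo raises the open G2 by 7 semitones to D3; fretting 8 more gives G2 + 7 + 8 = G2 + 15 semitones = A#3.

A#3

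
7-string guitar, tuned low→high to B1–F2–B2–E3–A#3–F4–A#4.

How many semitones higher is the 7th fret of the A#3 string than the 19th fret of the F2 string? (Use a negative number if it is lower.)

A#3 at fret 7 → F4 (MIDI 65); F2 at fret 19 → C4 (MIDI 60).
65 − 60 = 5, so the two pitches are 5 semitones apart.

5 semitones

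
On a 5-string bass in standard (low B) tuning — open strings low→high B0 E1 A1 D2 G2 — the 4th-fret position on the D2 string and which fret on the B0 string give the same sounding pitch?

19

D2 at fret 4 is D2 + 4 semitones = F#2.
The open B0 string is 15 semitones below the open D2, so the same pitch on the B0 string lies at fret 4 + 15 = 19.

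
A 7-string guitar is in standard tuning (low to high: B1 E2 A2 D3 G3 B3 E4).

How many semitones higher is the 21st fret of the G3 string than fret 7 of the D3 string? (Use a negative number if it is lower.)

G3 at fret 21 → E5 (MIDI 76); D3 at fret 7 → A3 (MIDI 57).
76 − 57 = 19, so the two pitches are 19 semitones apart.

19 semitones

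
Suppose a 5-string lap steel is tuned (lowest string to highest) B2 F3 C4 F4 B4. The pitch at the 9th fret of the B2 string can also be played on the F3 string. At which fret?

B2 at fret 9 is B2 + 9 semitones = G♯3.
The open F3 string is 6 semitones above the open B2, so the same pitch on the F3 string lies at fret 9 − 6 = 3.

3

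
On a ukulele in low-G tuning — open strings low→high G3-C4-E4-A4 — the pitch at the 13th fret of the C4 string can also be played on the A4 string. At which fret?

4

Fret 13 on C4 is MIDI 60 + 13 = 73 (C#5). On the A4 string (open MIDI 69), that pitch is 73 − 69 = fret 4.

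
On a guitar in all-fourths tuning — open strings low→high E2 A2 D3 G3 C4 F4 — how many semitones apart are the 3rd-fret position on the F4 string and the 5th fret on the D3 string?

F4 at fret 3 → G#4 (MIDI 68); D3 at fret 5 → G3 (MIDI 55).
68 − 55 = 13, so the two pitches are 13 semitones apart, with G#4 the higher.

13 semitones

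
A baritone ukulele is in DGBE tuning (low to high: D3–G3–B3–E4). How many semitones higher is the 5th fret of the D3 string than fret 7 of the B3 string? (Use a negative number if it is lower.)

D3 at fret 5 → G3 (MIDI 55); B3 at fret 7 → F#4 (MIDI 66).
55 − 66 = -11, so the two pitches are 11 semitones apart.

-11 semitones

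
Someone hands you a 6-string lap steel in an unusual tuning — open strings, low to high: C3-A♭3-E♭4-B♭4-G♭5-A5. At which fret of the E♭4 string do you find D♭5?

D♭5 is 10 semitones above the open E♭4 (Eb–E–F–Gb–…–B–C–Db), so it sits at fret 10.

10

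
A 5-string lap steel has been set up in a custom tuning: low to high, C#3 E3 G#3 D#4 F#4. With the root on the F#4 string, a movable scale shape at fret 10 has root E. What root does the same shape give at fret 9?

Moving from fret 10 to fret 9 shifts the root by -1 semitone.
E down 1 semitone is D#.

D#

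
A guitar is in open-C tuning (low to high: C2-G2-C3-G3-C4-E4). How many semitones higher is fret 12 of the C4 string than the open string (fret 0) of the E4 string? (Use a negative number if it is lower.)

C4 at fret 12 → C5 (MIDI 72); E4 at fret 0 → E4 (MIDI 64).
72 − 64 = 8, so the two pitches are 8 semitones apart.

8 semitones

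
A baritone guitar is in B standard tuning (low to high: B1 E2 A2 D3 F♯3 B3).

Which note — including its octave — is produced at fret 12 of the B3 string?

B3 is MIDI 59. Adding 12 gives 71, which is B4.

B4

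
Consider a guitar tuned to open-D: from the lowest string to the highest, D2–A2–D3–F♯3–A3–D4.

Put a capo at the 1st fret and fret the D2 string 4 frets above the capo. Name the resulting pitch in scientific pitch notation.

The capo raises the open D2 by 1 semitone to D♯2; fretting 4 more gives D2 + 1 + 4 = D2 + 5 semitones = G2.

G2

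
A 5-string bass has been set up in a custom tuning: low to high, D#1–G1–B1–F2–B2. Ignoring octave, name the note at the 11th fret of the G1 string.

G1 is MIDI 31. Adding 11 gives 42; 42 mod 12 = 6, i.e. F#.

F#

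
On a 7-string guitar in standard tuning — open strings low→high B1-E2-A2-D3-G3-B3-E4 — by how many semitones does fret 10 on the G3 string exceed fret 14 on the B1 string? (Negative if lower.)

16 semitones

G3 at fret 10 → F4 (MIDI 65); B1 at fret 14 → C#3 (MIDI 49).
65 − 49 = 16, so the two pitches are 16 semitones apart.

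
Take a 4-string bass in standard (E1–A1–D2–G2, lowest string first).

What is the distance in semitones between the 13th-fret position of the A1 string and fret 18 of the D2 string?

A1 at fret 13 → A#2 (MIDI 46); D2 at fret 18 → G#3 (MIDI 56).
46 − 56 = -10, so the two pitches are 10 semitones apart, with G#3 the higher.

10 semitones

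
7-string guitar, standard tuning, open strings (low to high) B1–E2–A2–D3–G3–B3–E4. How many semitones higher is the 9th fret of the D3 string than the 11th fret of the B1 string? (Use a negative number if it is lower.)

13 semitones

D3 at fret 9 → B3 (MIDI 59); B1 at fret 11 → A♯2 (MIDI 46).
59 − 46 = 13, so the two pitches are 13 semitones apart.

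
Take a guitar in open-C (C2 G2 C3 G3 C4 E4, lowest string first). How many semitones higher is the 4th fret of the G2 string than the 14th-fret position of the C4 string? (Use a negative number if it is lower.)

-27 semitones

G2 at fret 4 → B2 (MIDI 47); C4 at fret 14 → D5 (MIDI 74).
47 − 74 = -27, so the two pitches are 27 semitones apart.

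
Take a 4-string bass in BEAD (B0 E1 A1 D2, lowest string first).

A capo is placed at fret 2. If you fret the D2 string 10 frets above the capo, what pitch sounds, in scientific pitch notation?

D3

The capo raises the open D2 by 2 semitones to E2; fretting 10 more gives D2 + 2 + 10 = D2 + 12 semitones = D3.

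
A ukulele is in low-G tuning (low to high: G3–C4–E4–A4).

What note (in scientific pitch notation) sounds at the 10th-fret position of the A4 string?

G5

A4 is MIDI 69. Adding 10 gives 79, which is G5.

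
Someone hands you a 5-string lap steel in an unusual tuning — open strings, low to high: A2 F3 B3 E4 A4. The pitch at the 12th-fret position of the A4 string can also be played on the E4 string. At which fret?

A4 at fret 12 is A4 + 12 semitones = A5.
The open E4 string is 5 semitones below the open A4, so the same pitch on the E4 string lies at fret 12 + 5 = 17.

17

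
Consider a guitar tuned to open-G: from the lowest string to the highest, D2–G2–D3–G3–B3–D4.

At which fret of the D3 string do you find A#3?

A#3 is 8 semitones above the open D3 (D–D#–E–F–F#–G–G#–A–A#), so it sits at fret 8.

8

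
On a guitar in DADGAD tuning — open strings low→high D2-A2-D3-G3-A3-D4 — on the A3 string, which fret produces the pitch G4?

G4 is 10 semitones above the open A3 (A–A#–B–C–…–F–F#–G), so it sits at fret 10.

10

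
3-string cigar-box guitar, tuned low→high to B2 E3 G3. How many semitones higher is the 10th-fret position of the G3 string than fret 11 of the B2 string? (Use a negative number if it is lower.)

G3 at fret 10 → F4 (MIDI 65); B2 at fret 11 → A#3 (MIDI 58).
65 − 58 = 7, so the two pitches are 7 semitones apart.

7 semitones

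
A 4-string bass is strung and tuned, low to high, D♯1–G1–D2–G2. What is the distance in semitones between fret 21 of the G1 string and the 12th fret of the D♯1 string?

G1 at fret 21 → E3 (MIDI 52); D♯1 at fret 12 → D♯2 (MIDI 39).
52 − 39 = 13, so the two pitches are 13 semitones apart, with E3 the higher.

13 semitones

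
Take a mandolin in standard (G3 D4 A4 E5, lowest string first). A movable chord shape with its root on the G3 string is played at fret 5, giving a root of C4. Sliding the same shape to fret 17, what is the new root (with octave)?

C5

Moving from fret 5 to fret 17 shifts the root by 12 semitones.
C4 up 12 semitones is C5.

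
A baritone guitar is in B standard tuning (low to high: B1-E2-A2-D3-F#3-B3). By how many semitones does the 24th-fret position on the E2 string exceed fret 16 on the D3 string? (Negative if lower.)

-2 semitones

E2 at fret 24 → E4 (MIDI 64); D3 at fret 16 → F#4 (MIDI 66).
64 − 66 = -2, so the two pitches are 2 semitones apart.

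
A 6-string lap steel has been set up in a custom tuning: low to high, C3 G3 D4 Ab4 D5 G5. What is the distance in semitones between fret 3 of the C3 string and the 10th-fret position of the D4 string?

C3 at fret 3 → Eb3 (MIDI 51); D4 at fret 10 → C5 (MIDI 72).
51 − 72 = -21, so the two pitches are 21 semitones apart, with C5 the higher.

21 semitones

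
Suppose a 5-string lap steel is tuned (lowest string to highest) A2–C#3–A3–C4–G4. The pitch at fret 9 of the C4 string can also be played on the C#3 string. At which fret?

20

C4 at fret 9 is C4 + 9 semitones = A4.
The open C#3 string is 11 semitones below the open C4, so the same pitch on the C#3 string lies at fret 9 + 11 = 20.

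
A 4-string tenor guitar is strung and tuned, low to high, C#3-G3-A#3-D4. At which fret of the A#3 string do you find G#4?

G#4 is 10 semitones above the open A#3 (A#–B–C–C#–…–F#–G–G#), so it sits at fret 10.

10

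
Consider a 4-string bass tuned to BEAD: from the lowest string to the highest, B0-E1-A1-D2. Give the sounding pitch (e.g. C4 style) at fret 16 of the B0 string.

D♯2

The open B0 string plus 16 semitones: B–C–C#–D–…–C#–D–D#.
The walk passes from B into C 2 times, so the octave number goes from 0 to 2.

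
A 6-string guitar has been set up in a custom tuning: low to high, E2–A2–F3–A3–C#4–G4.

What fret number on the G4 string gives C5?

5

C5 is 5 semitones above the open G4 (G–G#–A–A#–B–C), so it sits at fret 5.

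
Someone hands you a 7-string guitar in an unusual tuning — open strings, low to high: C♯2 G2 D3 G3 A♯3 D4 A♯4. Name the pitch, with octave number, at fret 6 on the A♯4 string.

The open A♯4 string plus 6 semitones: A#–B–C–C#–D–D#–E.
The walk passes from B into C once, so the octave number goes from 4 to 5.

E5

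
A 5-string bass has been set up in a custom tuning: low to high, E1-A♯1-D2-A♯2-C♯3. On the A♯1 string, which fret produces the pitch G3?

21

G3 is 21 semitones above the open A♯1 (A#–B–C–C#–…–F–F#–G), so it sits at fret 21.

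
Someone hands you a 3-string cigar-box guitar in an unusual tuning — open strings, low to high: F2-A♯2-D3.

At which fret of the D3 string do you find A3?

A3 is 7 semitones above the open D3 (D–D#–E–F–F#–G–G#–A), so it sits at fret 7.

7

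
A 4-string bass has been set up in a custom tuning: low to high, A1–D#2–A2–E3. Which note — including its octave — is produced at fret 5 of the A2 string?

A2 is MIDI 45. Adding 5 gives 50, which is D3.

D3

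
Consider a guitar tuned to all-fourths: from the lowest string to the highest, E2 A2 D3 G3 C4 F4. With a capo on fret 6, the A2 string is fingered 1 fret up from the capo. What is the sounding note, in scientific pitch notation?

The capo raises the open A2 by 6 semitones to D#3; fretting 1 more gives A2 + 6 + 1 = A2 + 7 semitones = E3.

E3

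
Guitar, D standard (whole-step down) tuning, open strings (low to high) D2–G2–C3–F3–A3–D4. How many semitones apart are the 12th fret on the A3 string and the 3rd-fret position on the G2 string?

23 semitones

A3 at fret 12 → A4 (MIDI 69); G2 at fret 3 → A#2 (MIDI 46).
69 − 46 = 23, so the two pitches are 23 semitones apart, with A4 the higher.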